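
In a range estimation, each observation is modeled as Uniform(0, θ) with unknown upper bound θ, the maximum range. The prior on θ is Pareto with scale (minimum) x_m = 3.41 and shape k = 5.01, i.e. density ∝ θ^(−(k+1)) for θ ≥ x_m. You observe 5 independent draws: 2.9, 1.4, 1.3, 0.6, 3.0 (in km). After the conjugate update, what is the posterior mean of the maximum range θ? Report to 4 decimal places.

A Pareto(scale x_m, shape k) prior on the upper bound θ of Uniform(0, θ) is conjugate: posterior is Pareto(max(x_m, max xᵢ), k + n).
Sample maximum = 3.0; prior scale x_m = 3.41 → posterior scale = max = 3.41.
Posterior shape = 5.01 + 5 = 10.01.
E[θ|data] = k·x_m/(k−1) = 10.01·3.41/9.01 = 3.7885.

3.7885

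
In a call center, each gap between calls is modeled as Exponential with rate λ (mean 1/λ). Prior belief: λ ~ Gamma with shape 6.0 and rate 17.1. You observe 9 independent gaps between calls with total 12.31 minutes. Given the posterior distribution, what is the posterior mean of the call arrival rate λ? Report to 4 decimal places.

0.5100

With a Gamma(shape α, rate β) prior on the exponential rate λ, the posterior after n observations with total T = Σxᵢ is Gamma(α+n, β+T).
Posterior: Gamma(6.0+9, 17.1+12.31) = Gamma(15.0, 29.41).
Posterior mean of λ = α/β = 15.0/29.41 = 0.5100.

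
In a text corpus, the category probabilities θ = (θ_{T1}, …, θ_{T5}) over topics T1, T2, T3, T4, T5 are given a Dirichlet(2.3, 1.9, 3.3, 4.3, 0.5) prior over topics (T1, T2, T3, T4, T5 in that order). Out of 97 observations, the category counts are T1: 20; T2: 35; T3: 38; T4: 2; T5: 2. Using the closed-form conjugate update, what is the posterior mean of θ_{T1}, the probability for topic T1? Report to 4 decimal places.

0.2040

The Dirichlet prior is conjugate to the Multinomial likelihood: each posterior αⱼ = prior αⱼ + observed count nⱼ.
Posterior concentration: (22.3, 36.9, 41.3, 6.3, 2.5), total = 109.3.
E[θ_{T1}|data] = α_{T1}/Σα = 22.3/109.3 = 0.2040.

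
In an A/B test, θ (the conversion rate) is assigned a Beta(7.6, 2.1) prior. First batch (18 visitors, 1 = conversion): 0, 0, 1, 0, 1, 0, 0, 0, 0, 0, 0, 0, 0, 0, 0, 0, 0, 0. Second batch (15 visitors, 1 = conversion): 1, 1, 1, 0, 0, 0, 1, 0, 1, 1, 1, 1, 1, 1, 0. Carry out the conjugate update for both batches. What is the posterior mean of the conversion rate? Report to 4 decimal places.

0.4590

The Beta prior is conjugate to a Binomial/Bernoulli likelihood; the update adds successes to α and failures to β.
After batch 1: Beta(7.6+2, 2.1+16) = Beta(9.6, 18.1).
After batch 2: Beta(9.6+10, 18.1+5) = Beta(19.6, 23.1).
Posterior mean = α/(α+β) = 19.6/42.7 = 0.4590.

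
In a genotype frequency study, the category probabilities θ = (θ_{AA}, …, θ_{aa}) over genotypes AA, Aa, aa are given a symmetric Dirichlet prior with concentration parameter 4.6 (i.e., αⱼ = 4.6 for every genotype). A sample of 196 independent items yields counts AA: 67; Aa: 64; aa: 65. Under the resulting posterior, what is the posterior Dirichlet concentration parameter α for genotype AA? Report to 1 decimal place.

71.6

The Dirichlet prior is conjugate to the Multinomial likelihood: each posterior αⱼ = prior αⱼ + observed count nⱼ.
Posterior concentration: (71.6, 68.6, 69.6), total = 209.8.
α_{AA} = 4.6 + 67 = 71.6.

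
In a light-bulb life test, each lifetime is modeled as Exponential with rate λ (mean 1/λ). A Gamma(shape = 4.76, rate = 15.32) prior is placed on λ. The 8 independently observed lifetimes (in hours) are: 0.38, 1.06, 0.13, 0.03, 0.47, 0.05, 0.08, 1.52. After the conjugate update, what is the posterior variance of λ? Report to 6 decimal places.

With a Gamma(shape α, rate β) prior on the exponential rate λ, the posterior after n observations with total T = Σxᵢ is Gamma(α+n, β+T).
Sum of observations T = 3.72 hours; n = 8.
Posterior: Gamma(4.76+8, 15.32+3.72) = Gamma(12.76, 19.04).
Var = α/β² = 0.035198.

0.035198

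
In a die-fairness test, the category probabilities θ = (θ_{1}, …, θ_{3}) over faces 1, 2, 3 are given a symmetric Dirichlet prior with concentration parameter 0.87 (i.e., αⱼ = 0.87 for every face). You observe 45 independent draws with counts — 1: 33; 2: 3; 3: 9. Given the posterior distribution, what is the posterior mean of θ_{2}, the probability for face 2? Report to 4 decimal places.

The Dirichlet prior is conjugate to the Multinomial likelihood: each posterior αⱼ = prior αⱼ + observed count nⱼ.
Posterior concentration: (33.87, 3.87, 9.87), total = 47.61.
E[θ_{2}|data] = α_{2}/Σα = 3.87/47.61 = 0.0813.

0.0813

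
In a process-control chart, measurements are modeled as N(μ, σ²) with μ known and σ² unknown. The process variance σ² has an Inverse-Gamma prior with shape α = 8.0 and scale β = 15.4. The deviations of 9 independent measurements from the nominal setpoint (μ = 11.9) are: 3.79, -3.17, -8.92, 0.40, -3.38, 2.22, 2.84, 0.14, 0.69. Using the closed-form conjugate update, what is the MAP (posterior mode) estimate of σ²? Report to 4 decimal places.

5.9205

With known mean μ and an Inverse-Gamma(α, β) prior on σ², the Normal likelihood is conjugate: posterior is Inv-Gamma(α + n/2, β + Σ(xᵢ−μ)²/2).
Σ(xᵢ−μ)² = (3.79)² + (-3.17)² + (-8.92)² + (0.40)² + (-3.38)² + (2.22)² + (2.84)² + (0.14)² + (0.69)² = 129.0535.
Posterior: Inv-Gamma(8.0 + 9/2, 15.4 + 129.0535/2) = Inv-Gamma(12.50, 79.92675).
Mode = β/(α+1) = 79.92675/13.50 = 5.9205.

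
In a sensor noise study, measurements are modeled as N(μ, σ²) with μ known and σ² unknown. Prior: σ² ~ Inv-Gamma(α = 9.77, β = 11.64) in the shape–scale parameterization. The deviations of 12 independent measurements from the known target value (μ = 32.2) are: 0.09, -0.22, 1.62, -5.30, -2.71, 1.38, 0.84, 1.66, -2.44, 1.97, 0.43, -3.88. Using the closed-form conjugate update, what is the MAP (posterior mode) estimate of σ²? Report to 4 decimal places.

With known mean μ and an Inverse-Gamma(α, β) prior on σ², the Normal likelihood is conjugate: posterior is Inv-Gamma(α + n/2, β + Σ(xᵢ−μ)²/2).
Σ(xᵢ−μ)² = (0.09)² + (-0.22)² + (1.62)² + (-5.30)² + (-2.71)² + (1.38)² + (0.84)² + (1.66)² + (-2.44)² + (1.97)² + (0.43)² + (-3.88)² = 68.5544.
Posterior: Inv-Gamma(9.77 + 12/2, 11.64 + 68.5544/2) = Inv-Gamma(15.77, 45.91720).
Mode = β/(α+1) = 45.91720/16.77 = 2.7381.

2.7381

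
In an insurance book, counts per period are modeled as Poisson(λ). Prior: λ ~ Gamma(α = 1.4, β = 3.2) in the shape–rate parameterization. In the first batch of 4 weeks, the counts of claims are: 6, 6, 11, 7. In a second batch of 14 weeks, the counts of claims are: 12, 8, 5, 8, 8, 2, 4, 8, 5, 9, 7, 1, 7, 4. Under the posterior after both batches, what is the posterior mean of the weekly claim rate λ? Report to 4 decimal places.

5.6321

With a Gamma(shape α, rate β) prior, the Poisson likelihood is conjugate: the posterior is Gamma(α + ΣXᵢ, β + n).
Batch 1: sum of counts S = 30 over n = 4 weeks.
After batch 1: Gamma(α+S, β+n) = Gamma(1.4+30, 3.2+4) = Gamma(31.4, 7.2).
Batch 2: sum of counts S = 88 over n = 14 weeks.
After batch 2: Gamma(α+S, β+n) = Gamma(31.4+88, 7.2+14) = Gamma(119.4, 21.2).
Posterior mean = α/β = 119.4/21.2 = 5.6321.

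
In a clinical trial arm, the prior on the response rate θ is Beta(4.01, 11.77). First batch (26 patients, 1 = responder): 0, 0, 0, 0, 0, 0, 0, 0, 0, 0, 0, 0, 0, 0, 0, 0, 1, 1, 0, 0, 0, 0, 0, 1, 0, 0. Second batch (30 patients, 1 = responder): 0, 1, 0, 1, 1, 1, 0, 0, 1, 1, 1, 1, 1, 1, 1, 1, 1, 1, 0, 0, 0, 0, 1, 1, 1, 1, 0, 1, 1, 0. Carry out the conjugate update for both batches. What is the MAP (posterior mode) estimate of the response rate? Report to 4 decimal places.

The Beta prior is conjugate to a Binomial/Bernoulli likelihood; the update adds successes to α and failures to β.
After batch 1: Beta(4.01+3, 11.77+23) = Beta(7.01, 34.77).
After batch 2: Beta(7.01+20, 34.77+10) = Beta(27.01, 44.77).
Mode of Beta(a,b) for a,b>1 is (a−1)/(a+b−2) = 26.01/69.78 = 0.3727.

0.3727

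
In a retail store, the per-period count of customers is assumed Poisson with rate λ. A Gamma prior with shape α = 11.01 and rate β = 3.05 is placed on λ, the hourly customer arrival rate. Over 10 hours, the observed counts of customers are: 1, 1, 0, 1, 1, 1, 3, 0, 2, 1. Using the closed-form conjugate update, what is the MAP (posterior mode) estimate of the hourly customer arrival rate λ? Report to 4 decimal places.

With a Gamma(shape α, rate β) prior, the Poisson likelihood is conjugate: the posterior is Gamma(α + ΣXᵢ, β + n).
Sum of counts S = 11 over n = 10 hours.
Posterior: Gamma(α+S, β+n) = Gamma(11.01+11, 3.05+10) = Gamma(22.01, 13.05).
Mode of Gamma(α,β) for α≥1 is (α−1)/β = 21.01/13.05 = 1.6100.

1.6100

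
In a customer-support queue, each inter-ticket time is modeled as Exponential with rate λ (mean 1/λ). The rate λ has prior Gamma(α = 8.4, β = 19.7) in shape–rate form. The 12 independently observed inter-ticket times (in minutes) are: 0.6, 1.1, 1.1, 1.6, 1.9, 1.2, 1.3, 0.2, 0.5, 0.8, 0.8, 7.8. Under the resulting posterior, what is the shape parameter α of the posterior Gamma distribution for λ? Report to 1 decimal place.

With a Gamma(shape α, rate β) prior on the exponential rate λ, the posterior after n observations with total T = Σxᵢ is Gamma(α+n, β+T).
Sum of observations T = 18.9 minutes; n = 12.
Posterior: Gamma(8.4+12, 19.7+18.9) = Gamma(20.4, 38.6).
Posterior α = 20.4.

20.4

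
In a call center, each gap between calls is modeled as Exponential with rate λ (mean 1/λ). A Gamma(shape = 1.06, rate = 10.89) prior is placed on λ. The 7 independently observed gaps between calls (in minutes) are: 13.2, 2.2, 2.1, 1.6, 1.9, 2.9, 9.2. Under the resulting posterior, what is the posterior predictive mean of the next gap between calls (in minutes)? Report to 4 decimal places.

6.2309

With a Gamma(shape α, rate β) prior on the exponential rate λ, the posterior after n observations with total T = Σxᵢ is Gamma(α+n, β+T).
Sum of observations T = 33.1 minutes; n = 7.
Posterior: Gamma(1.06+7, 10.89+33.1) = Gamma(8.06, 43.99).
The predictive distribution for the next observation is Lomax; its mean is β/(α−1) = 43.99/7.06 = 6.2309.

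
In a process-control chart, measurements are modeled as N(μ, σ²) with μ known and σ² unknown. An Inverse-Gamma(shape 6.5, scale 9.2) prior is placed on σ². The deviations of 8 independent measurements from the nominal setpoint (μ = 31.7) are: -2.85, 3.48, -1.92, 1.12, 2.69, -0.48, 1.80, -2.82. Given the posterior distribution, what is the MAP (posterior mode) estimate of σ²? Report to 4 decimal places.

With known mean μ and an Inverse-Gamma(α, β) prior on σ², the Normal likelihood is conjugate: posterior is Inv-Gamma(α + n/2, β + Σ(xᵢ−μ)²/2).
Σ(xᵢ−μ)² = (-2.85)² + (3.48)² + (-1.92)² + (1.12)² + (2.69)² + (-0.48)² + (1.80)² + (-2.82)² = 43.8326.
Posterior: Inv-Gamma(6.5 + 8/2, 9.2 + 43.8326/2) = Inv-Gamma(10.50, 31.11630).
Mode = β/(α+1) = 31.11630/11.50 = 2.7058.

2.7058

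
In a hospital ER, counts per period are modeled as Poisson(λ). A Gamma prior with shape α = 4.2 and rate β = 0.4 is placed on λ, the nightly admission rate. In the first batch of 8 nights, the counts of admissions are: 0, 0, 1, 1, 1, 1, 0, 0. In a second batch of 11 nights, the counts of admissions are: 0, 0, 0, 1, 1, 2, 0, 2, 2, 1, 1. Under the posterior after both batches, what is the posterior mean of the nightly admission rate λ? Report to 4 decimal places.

With a Gamma(shape α, rate β) prior, the Poisson likelihood is conjugate: the posterior is Gamma(α + ΣXᵢ, β + n).
Batch 1: sum of counts S = 4 over n = 8 nights.
After batch 1: Gamma(α+S, β+n) = Gamma(4.2+4, 0.4+8) = Gamma(8.2, 8.4).
Batch 2: sum of counts S = 10 over n = 11 nights.
After batch 2: Gamma(α+S, β+n) = Gamma(8.2+10, 8.4+11) = Gamma(18.2, 19.4).
Posterior mean = α/β = 18.2/19.4 = 0.9381.

0.9381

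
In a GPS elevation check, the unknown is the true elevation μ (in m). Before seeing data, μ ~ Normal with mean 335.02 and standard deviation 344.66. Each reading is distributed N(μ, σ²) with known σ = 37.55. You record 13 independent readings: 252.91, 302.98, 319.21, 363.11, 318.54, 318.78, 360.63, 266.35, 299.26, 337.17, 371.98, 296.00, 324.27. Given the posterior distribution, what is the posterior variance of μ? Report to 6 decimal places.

For Normal data with known variance σ², a Normal(μ₀, σ₀²) prior on μ is conjugate. Posterior precision = 1/σ₀² + n/σ²; posterior mean is the precision-weighted average of μ₀ and x̄.
σ₀² = 344.66² = 118790.5156, σ² = 37.55² = 1410.0025; σ² + n·σ₀² = 1410.0025 + 13·118790.5156 = 1545686.7053.
Posterior precision = 1/σ₀² + n/σ² = 1/118790.5156 + 13/1410.0025 = (σ² + n·σ₀²)/(σ₀²σ²) = 1545686.7053/(118790.5156·1410.0025); posterior variance σₙ² = σ₀²σ²/(σ² + n·σ₀²) = 118790.5156·1410.0025/1545686.7053 = 108.362790.

108.362790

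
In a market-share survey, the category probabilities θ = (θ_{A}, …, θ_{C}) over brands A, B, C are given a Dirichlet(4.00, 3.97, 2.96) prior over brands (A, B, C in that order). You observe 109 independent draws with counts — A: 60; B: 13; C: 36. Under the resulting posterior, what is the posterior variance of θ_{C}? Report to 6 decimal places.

0.001814

The Dirichlet prior is conjugate to the Multinomial likelihood: each posterior αⱼ = prior αⱼ + observed count nⱼ.
Posterior concentration: (64.00, 16.97, 38.96), total = 119.93.
Var[θ_j] = α_j(Σα−α_j)/((Σα)²(Σα+1)) = 38.96·80.97/(119.93²·120.93) = 0.001814.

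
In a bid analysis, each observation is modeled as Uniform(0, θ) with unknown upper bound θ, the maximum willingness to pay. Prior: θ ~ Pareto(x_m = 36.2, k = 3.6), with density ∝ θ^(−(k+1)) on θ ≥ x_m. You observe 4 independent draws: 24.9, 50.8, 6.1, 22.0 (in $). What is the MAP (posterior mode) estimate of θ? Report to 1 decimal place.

50.8

A Pareto(scale x_m, shape k) prior on the upper bound θ of Uniform(0, θ) is conjugate: posterior is Pareto(max(x_m, max xᵢ), k + n).
Sample maximum = 50.8; prior scale x_m = 36.2 → posterior scale = max = 50.8.
Posterior shape = 3.6 + 4 = 7.6.
The Pareto density is decreasing on [x_m, ∞), so the mode is x_m = 50.8.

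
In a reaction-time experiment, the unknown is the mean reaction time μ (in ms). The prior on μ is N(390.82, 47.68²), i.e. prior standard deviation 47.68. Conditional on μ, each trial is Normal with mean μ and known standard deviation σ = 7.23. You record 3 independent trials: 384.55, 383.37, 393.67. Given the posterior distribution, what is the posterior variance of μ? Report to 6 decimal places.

For Normal data with known variance σ², a Normal(μ₀, σ₀²) prior on μ is conjugate. Posterior precision = 1/σ₀² + n/σ²; posterior mean is the precision-weighted average of μ₀ and x̄.
σ₀² = 47.68² = 2273.3824, σ² = 7.23² = 52.2729; σ² + n·σ₀² = 52.2729 + 3·2273.3824 = 6872.4201.
Posterior precision = 1/σ₀² + n/σ² = 1/2273.3824 + 3/52.2729 = (σ² + n·σ₀²)/(σ₀²σ²) = 6872.4201/(2273.3824·52.2729); posterior variance σₙ² = σ₀²σ²/(σ² + n·σ₀²) = 2273.3824·52.2729/6872.4201 = 17.291768.

17.291768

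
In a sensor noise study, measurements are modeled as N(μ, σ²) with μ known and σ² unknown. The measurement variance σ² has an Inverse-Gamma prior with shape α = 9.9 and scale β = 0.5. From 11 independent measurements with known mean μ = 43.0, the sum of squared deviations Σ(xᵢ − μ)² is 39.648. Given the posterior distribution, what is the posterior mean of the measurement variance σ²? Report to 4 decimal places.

With known mean μ and an Inverse-Gamma(α, β) prior on σ², the Normal likelihood is conjugate: posterior is Inv-Gamma(α + n/2, β + Σ(xᵢ−μ)²/2).
Posterior: Inv-Gamma(9.9 + 11/2, 0.5 + 39.648/2) = Inv-Gamma(15.40, 20.3240).
E[σ²|data] = β/(α−1) = 20.3240/14.40 = 1.4114.

1.4114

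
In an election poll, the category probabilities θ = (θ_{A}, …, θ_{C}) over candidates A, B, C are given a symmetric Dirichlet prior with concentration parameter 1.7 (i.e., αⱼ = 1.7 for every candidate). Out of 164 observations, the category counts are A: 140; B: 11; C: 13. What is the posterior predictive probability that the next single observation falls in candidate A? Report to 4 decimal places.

0.8380

The Dirichlet prior is conjugate to the Multinomial likelihood: each posterior αⱼ = prior αⱼ + observed count nⱼ.
Posterior concentration: (141.7, 12.7, 14.7), total = 169.1.
P(next = A | data) = α_{A}/Σα = 0.8380.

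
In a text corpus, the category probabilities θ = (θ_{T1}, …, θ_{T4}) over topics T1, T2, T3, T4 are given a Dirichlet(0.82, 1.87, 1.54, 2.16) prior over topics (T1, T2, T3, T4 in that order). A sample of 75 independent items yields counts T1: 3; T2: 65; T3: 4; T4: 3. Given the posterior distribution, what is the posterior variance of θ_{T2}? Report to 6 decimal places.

0.001779

The Dirichlet prior is conjugate to the Multinomial likelihood: each posterior αⱼ = prior αⱼ + observed count nⱼ.
Posterior concentration: (3.82, 66.87, 5.54, 5.16), total = 81.39.
Var[θ_j] = α_j(Σα−α_j)/((Σα)²(Σα+1)) = 66.87·14.52/(81.39²·82.39) = 0.001779.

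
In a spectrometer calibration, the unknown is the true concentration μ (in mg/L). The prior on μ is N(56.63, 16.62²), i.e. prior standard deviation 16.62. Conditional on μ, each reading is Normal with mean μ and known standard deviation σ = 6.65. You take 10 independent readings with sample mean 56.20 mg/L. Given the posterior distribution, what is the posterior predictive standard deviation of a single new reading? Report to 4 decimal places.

For Normal data with known variance σ², a Normal(μ₀, σ₀²) prior on μ is conjugate. Posterior precision = 1/σ₀² + n/σ²; posterior mean is the precision-weighted average of μ₀ and x̄.
σ₀² = 16.62² = 276.2244, σ² = 6.65² = 44.2225; σ² + n·σ₀² = 44.2225 + 10·276.2244 = 2806.4665.
Posterior precision = 1/σ₀² + n/σ² = 1/276.2244 + 10/44.2225 = (σ² + n·σ₀²)/(σ₀²σ²) = 2806.4665/(276.2244·44.2225); posterior variance σₙ² = σ₀²σ²/(σ² + n·σ₀²) = 276.2244·44.2225/2806.4665 = 4.352567.
Predictive variance for one new observation = σₙ² + σ² = 276.2244·44.2225/2806.4665 + 44.2225 = σ²·(σ₀² + 2806.4665)/2806.4665 = 44.2225·3082.6909/2806.4665 = 48.575067; SD = √(44.2225·3082.6909/2806.4665) = 6.9696.

6.9696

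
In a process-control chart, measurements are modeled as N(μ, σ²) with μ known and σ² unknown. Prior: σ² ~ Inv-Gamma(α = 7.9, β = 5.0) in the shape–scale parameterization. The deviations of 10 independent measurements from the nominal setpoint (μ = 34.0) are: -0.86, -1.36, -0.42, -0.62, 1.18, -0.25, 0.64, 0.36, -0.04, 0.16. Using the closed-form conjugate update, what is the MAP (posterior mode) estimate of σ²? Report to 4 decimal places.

0.5457

With known mean μ and an Inverse-Gamma(α, β) prior on σ², the Normal likelihood is conjugate: posterior is Inv-Gamma(α + n/2, β + Σ(xᵢ−μ)²/2).
Σ(xᵢ−μ)² = (-0.86)² + (-1.36)² + (-0.42)² + (-0.62)² + (1.18)² + (-0.25)² + (0.64)² + (0.36)² + (-0.04)² + (0.16)² = 5.1713.
Posterior: Inv-Gamma(7.9 + 10/2, 5.0 + 5.1713/2) = Inv-Gamma(12.90, 7.58565).
Mode = β/(α+1) = 7.58565/13.90 = 0.5457.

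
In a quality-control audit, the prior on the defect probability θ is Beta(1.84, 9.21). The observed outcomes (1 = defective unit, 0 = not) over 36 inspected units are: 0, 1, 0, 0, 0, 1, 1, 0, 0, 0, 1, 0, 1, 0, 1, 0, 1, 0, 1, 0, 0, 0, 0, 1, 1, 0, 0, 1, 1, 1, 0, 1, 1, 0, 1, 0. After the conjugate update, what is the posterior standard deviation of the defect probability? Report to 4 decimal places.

0.0700

The Beta prior is conjugate to a Binomial/Bernoulli likelihood; the update adds successes to α and failures to β.
Posterior: Beta(α+k, β+n−k) = Beta(1.84+16, 9.21+20) = Beta(17.84, 29.21).
Var = αβ/((α+β)²(α+β+1)) = 17.84·29.21/(47.05²·48.05) = 0.00489907; SD = √0.00489907 = 0.0700.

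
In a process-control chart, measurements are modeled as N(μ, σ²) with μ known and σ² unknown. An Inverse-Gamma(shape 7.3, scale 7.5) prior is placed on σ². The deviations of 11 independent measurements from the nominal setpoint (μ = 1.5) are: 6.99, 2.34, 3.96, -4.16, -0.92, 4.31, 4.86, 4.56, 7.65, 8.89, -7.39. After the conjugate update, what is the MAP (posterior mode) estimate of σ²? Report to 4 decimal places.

With known mean μ and an Inverse-Gamma(α, β) prior on σ², the Normal likelihood is conjugate: posterior is Inv-Gamma(α + n/2, β + Σ(xᵢ−μ)²/2).
Σ(xᵢ−μ)² = (6.99)² + (2.34)² + (3.96)² + (-4.16)² + (-0.92)² + (4.31)² + (4.86)² + (4.56)² + (7.65)² + (8.89)² + (-7.39)² = 343.3253.
Posterior: Inv-Gamma(7.3 + 11/2, 7.5 + 343.3253/2) = Inv-Gamma(12.80, 179.16265).
Mode = β/(α+1) = 179.16265/13.80 = 12.9828.

12.9828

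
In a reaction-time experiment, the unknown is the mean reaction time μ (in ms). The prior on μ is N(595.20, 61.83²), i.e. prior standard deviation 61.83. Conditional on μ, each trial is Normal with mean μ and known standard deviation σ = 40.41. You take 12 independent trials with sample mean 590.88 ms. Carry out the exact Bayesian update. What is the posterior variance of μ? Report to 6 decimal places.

For Normal data with known variance σ², a Normal(μ₀, σ₀²) prior on μ is conjugate. Posterior precision = 1/σ₀² + n/σ²; posterior mean is the precision-weighted average of μ₀ and x̄.
σ₀² = 61.83² = 3822.9489, σ² = 40.41² = 1632.9681; σ² + n·σ₀² = 1632.9681 + 12·3822.9489 = 47508.3549.
Posterior precision = 1/σ₀² + n/σ² = 1/3822.9489 + 12/1632.9681 = (σ² + n·σ₀²)/(σ₀²σ²) = 47508.3549/(3822.9489·1632.9681); posterior variance σₙ² = σ₀²σ²/(σ² + n·σ₀²) = 3822.9489·1632.9681/47508.3549 = 131.403279.

131.403279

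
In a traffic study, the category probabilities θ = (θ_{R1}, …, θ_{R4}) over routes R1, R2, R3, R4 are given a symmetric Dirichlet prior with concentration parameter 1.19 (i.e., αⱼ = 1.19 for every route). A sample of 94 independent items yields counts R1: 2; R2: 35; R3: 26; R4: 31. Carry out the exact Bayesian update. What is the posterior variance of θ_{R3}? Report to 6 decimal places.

The Dirichlet prior is conjugate to the Multinomial likelihood: each posterior αⱼ = prior αⱼ + observed count nⱼ.
Posterior concentration: (3.19, 36.19, 27.19, 32.19), total = 98.76.
Var[θ_j] = α_j(Σα−α_j)/((Σα)²(Σα+1)) = 27.19·71.57/(98.76²·99.76) = 0.002000.

0.002000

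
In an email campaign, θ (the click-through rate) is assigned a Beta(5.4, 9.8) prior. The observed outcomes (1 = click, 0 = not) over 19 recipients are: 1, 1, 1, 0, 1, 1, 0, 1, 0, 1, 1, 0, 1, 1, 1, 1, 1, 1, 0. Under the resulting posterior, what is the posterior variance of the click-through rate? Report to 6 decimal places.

The Beta prior is conjugate to a Binomial/Bernoulli likelihood; the update adds successes to α and failures to β.
Posterior: Beta(α+k, β+n−k) = Beta(5.4+14, 9.8+5) = Beta(19.4, 14.8).
Var = αβ/((α+β)²(α+β+1)) = 19.4·14.8/(34.2²·35.2) = 0.006974.

0.006974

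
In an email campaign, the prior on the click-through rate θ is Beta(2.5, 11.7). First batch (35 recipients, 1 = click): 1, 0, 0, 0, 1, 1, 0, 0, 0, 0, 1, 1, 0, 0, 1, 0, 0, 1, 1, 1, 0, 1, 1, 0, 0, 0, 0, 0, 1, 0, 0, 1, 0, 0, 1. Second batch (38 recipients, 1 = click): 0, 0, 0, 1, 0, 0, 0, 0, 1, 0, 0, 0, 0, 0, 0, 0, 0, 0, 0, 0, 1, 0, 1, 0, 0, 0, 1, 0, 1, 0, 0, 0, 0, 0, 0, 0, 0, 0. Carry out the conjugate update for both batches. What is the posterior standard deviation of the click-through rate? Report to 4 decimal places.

The Beta prior is conjugate to a Binomial/Bernoulli likelihood; the update adds successes to α and failures to β.
After batch 1: Beta(2.5+14, 11.7+21) = Beta(16.5, 32.7).
After batch 2: Beta(16.5+6, 32.7+32) = Beta(22.5, 64.7).
Var = αβ/((α+β)²(α+β+1)) = 22.5·64.7/(87.2²·88.2) = 0.00217063; SD = √0.00217063 = 0.0466.

0.0466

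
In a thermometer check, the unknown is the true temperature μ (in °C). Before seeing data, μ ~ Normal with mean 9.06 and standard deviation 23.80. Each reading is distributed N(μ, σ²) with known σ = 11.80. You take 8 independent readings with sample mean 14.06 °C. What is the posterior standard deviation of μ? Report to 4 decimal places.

For Normal data with known variance σ², a Normal(μ₀, σ₀²) prior on μ is conjugate. Posterior precision = 1/σ₀² + n/σ²; posterior mean is the precision-weighted average of μ₀ and x̄.
σ₀² = 23.80² = 566.44, σ² = 11.80² = 139.24; σ² + n·σ₀² = 139.24 + 8·566.44 = 4670.76.
Posterior precision = 1/σ₀² + n/σ² = 1/566.44 + 8/139.24 = (σ² + n·σ₀²)/(σ₀²σ²) = 4670.76/(566.44·139.24); posterior variance σₙ² = σ₀²σ²/(σ² + n·σ₀²) = 566.44·139.24/4670.76 = 16.886140.
Posterior SD = √σₙ² = √(566.44·139.24/4670.76) = 4.1093.

4.1093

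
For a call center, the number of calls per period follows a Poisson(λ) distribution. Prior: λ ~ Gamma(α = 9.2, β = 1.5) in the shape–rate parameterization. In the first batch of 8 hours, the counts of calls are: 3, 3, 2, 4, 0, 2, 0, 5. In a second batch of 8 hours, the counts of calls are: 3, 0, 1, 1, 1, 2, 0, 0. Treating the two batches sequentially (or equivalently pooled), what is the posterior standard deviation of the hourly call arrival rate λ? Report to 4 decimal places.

With a Gamma(shape α, rate β) prior, the Poisson likelihood is conjugate: the posterior is Gamma(α + ΣXᵢ, β + n).
Batch 1: sum of counts S = 19 over n = 8 hours.
After batch 1: Gamma(α+S, β+n) = Gamma(9.2+19, 1.5+8) = Gamma(28.2, 9.5).
Batch 2: sum of counts S = 8 over n = 8 hours.
After batch 2: Gamma(α+S, β+n) = Gamma(28.2+8, 9.5+8) = Gamma(36.2, 17.5).
SD = √α/β = √36.2/17.5 = 0.3438.

0.3438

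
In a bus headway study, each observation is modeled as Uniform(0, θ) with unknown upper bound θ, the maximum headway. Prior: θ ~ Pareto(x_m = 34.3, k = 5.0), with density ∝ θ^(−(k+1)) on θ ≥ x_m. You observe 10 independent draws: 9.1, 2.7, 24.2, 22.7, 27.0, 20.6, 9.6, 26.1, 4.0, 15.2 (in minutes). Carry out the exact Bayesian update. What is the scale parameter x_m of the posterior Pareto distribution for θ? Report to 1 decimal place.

A Pareto(scale x_m, shape k) prior on the upper bound θ of Uniform(0, θ) is conjugate: posterior is Pareto(max(x_m, max xᵢ), k + n).
Sample maximum = 27.0; prior scale x_m = 34.3 → posterior scale = max = 34.3.
Posterior shape = 5.0 + 10 = 15.0.
Posterior scale x_m = 34.3.

34.3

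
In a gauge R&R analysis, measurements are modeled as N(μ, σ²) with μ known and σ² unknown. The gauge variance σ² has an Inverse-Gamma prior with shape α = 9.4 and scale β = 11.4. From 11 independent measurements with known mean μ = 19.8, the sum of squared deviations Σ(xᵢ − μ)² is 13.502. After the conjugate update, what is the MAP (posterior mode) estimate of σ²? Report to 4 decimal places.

With known mean μ and an Inverse-Gamma(α, β) prior on σ², the Normal likelihood is conjugate: posterior is Inv-Gamma(α + n/2, β + Σ(xᵢ−μ)²/2).
Posterior: Inv-Gamma(9.4 + 11/2, 11.4 + 13.502/2) = Inv-Gamma(14.90, 18.1510).
Mode = β/(α+1) = 18.1510/15.90 = 1.1416.

1.1416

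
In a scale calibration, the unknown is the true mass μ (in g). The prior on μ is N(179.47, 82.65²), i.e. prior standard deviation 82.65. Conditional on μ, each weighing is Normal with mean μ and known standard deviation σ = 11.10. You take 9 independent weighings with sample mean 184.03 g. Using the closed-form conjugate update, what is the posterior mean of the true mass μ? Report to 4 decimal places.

184.0209

For Normal data with known variance σ², a Normal(μ₀, σ₀²) prior on μ is conjugate. Posterior precision = 1/σ₀² + n/σ²; posterior mean is the precision-weighted average of μ₀ and x̄.
n·x̄ = 9·184.03 = 1656.27.
σ₀² = 82.65² = 6831.0225, σ² = 11.10² = 123.21; σ² + n·σ₀² = 123.21 + 9·6831.0225 = 61602.4125.
Posterior mean = (μ₀/σ₀² + n·x̄/σ²)/(1/σ₀² + n/σ²) = (σ²·μ₀ + σ₀²·n·x̄)/(σ² + n·σ₀²) = (123.21·179.47 + 6831.0225·1656.27)/61602.4125 = 11336130.134775/61602.4125 = 184.0209.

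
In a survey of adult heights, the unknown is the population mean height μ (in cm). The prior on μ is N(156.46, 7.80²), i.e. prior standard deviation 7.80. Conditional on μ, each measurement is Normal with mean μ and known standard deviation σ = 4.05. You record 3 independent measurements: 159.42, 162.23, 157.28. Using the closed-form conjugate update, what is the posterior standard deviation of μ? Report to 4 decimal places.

2.2398

For Normal data with known variance σ², a Normal(μ₀, σ₀²) prior on μ is conjugate. Posterior precision = 1/σ₀² + n/σ²; posterior mean is the precision-weighted average of μ₀ and x̄.
σ₀² = 7.80² = 60.84, σ² = 4.05² = 16.4025; σ² + n·σ₀² = 16.4025 + 3·60.84 = 198.9225.
Posterior precision = 1/σ₀² + n/σ² = 1/60.84 + 3/16.4025 = (σ² + n·σ₀²)/(σ₀²σ²) = 198.9225/(60.84·16.4025); posterior variance σₙ² = σ₀²σ²/(σ² + n·σ₀²) = 60.84·16.4025/198.9225 = 5.016668.
Posterior SD = √σₙ² = √(60.84·16.4025/198.9225) = 2.2398.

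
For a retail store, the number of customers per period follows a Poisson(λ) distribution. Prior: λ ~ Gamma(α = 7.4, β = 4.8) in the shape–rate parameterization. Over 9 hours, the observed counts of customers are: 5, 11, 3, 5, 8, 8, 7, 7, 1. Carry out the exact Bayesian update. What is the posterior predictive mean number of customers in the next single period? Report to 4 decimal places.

With a Gamma(shape α, rate β) prior, the Poisson likelihood is conjugate: the posterior is Gamma(α + ΣXᵢ, β + n).
Sum of counts S = 55 over n = 9 hours.
Posterior: Gamma(α+S, β+n) = Gamma(7.4+55, 4.8+9) = Gamma(62.4, 13.8).
The predictive distribution for one future period is NegBinom with mean α/β = 4.5217.

4.5217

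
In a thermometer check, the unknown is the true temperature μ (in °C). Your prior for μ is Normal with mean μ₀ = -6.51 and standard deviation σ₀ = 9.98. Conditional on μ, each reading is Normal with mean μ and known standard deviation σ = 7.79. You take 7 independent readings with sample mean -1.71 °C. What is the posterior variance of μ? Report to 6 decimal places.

For Normal data with known variance σ², a Normal(μ₀, σ₀²) prior on μ is conjugate. Posterior precision = 1/σ₀² + n/σ²; posterior mean is the precision-weighted average of μ₀ and x̄.
σ₀² = 9.98² = 99.6004, σ² = 7.79² = 60.6841; σ² + n·σ₀² = 60.6841 + 7·99.6004 = 757.8869.
Posterior precision = 1/σ₀² + n/σ² = 1/99.6004 + 7/60.6841 = (σ² + n·σ₀²)/(σ₀²σ²) = 757.8869/(99.6004·60.6841); posterior variance σₙ² = σ₀²σ²/(σ² + n·σ₀²) = 99.6004·60.6841/757.8869 = 7.975017.

7.975017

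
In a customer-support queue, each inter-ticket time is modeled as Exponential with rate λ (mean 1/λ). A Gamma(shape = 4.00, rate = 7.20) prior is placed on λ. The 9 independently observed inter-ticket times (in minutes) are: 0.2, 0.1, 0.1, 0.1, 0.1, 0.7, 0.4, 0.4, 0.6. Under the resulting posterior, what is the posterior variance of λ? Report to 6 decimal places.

With a Gamma(shape α, rate β) prior on the exponential rate λ, the posterior after n observations with total T = Σxᵢ is Gamma(α+n, β+T).
Sum of observations T = 2.7 minutes; n = 9.
Posterior: Gamma(4.00+9, 7.20+2.7) = Gamma(13.00, 9.90).
Var = α/β² = 0.132640.

0.132640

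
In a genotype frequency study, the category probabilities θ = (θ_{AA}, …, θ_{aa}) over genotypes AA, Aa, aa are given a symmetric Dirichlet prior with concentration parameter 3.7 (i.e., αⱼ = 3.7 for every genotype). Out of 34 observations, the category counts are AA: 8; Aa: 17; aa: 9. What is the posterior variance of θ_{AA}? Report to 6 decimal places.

0.004168

The Dirichlet prior is conjugate to the Multinomial likelihood: each posterior αⱼ = prior αⱼ + observed count nⱼ.
Posterior concentration: (11.7, 20.7, 12.7), total = 45.1.
Var[θ_j] = α_j(Σα−α_j)/((Σα)²(Σα+1)) = 11.7·33.4/(45.1²·46.1) = 0.004168.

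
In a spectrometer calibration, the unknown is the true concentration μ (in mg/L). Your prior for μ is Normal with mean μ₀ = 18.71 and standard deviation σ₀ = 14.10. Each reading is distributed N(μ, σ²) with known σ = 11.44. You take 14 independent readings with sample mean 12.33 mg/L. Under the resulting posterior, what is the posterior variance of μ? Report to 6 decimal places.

8.928302

For Normal data with known variance σ², a Normal(μ₀, σ₀²) prior on μ is conjugate. Posterior precision = 1/σ₀² + n/σ²; posterior mean is the precision-weighted average of μ₀ and x̄.
σ₀² = 14.10² = 198.81, σ² = 11.44² = 130.8736; σ² + n·σ₀² = 130.8736 + 14·198.81 = 2914.2136.
Posterior precision = 1/σ₀² + n/σ² = 1/198.81 + 14/130.8736 = (σ² + n·σ₀²)/(σ₀²σ²) = 2914.2136/(198.81·130.8736); posterior variance σₙ² = σ₀²σ²/(σ² + n·σ₀²) = 198.81·130.8736/2914.2136 = 8.928302.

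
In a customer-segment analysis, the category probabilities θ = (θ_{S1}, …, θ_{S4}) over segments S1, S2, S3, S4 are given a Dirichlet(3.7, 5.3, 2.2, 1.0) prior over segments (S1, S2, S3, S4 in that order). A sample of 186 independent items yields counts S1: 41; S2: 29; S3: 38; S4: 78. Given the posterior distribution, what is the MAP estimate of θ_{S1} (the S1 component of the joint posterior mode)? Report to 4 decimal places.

The Dirichlet prior is conjugate to the Multinomial likelihood: each posterior αⱼ = prior αⱼ + observed count nⱼ.
Posterior concentration: (44.7, 34.3, 40.2, 79.0), total = 198.2.
Joint mode component: (α_{S1}−1)/(Σα−K) = 43.7/194.2 = 0.2250.

0.2250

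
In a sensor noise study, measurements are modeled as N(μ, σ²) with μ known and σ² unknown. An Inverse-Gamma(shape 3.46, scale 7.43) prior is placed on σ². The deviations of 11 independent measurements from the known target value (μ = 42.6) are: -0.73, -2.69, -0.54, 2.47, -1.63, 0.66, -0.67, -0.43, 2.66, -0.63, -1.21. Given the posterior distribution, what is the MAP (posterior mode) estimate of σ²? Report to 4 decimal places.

2.0926

With known mean μ and an Inverse-Gamma(α, β) prior on σ², the Normal likelihood is conjugate: posterior is Inv-Gamma(α + n/2, β + Σ(xᵢ−μ)²/2).
Σ(xᵢ−μ)² = (-0.73)² + (-2.69)² + (-0.54)² + (2.47)² + (-1.63)² + (0.66)² + (-0.67)² + (-0.43)² + (2.66)² + (-0.63)² + (-1.21)² = 26.8244.
Posterior: Inv-Gamma(3.46 + 11/2, 7.43 + 26.8244/2) = Inv-Gamma(8.96, 20.84220).
Mode = β/(α+1) = 20.84220/9.96 = 2.0926.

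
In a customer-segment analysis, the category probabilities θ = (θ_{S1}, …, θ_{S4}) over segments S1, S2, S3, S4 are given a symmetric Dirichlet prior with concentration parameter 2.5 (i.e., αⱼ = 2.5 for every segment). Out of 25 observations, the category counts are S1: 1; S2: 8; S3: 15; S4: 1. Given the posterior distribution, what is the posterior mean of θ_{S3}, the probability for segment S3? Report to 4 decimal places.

The Dirichlet prior is conjugate to the Multinomial likelihood: each posterior αⱼ = prior αⱼ + observed count nⱼ.
Posterior concentration: (3.5, 10.5, 17.5, 3.5), total = 35.0.
E[θ_{S3}|data] = α_{S3}/Σα = 17.5/35.0 = 0.5000.

0.5000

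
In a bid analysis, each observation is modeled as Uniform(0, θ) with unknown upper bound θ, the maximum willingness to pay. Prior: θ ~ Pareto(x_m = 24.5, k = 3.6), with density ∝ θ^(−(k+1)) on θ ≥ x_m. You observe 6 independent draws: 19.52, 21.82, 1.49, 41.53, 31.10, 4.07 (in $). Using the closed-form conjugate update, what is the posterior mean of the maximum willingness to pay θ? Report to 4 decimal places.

46.3591

A Pareto(scale x_m, shape k) prior on the upper bound θ of Uniform(0, θ) is conjugate: posterior is Pareto(max(x_m, max xᵢ), k + n).
Sample maximum = 41.53; prior scale x_m = 24.5 → posterior scale = max = 41.53.
Posterior shape = 3.6 + 6 = 9.6.
E[θ|data] = k·x_m/(k−1) = 9.6·41.53/8.6 = 46.3591.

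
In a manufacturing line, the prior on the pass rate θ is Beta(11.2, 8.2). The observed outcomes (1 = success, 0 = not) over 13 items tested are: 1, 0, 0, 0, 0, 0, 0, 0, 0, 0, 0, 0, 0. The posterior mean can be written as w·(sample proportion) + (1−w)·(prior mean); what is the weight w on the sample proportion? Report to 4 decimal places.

0.4012

The Beta prior is conjugate to a Binomial/Bernoulli likelihood; the update adds successes to α and failures to β.
Posterior mean = (α₀+k)/(α₀+β₀+n) = [n/(α₀+β₀+n)]·(k/n) + [(α₀+β₀)/(α₀+β₀+n)]·α₀/(α₀+β₀), so only n and the prior enter the weight.
The weight on the data is w = n/(α₀+β₀+n) = 13/(11.2+8.2+13) = 13/32.4 = 0.4012.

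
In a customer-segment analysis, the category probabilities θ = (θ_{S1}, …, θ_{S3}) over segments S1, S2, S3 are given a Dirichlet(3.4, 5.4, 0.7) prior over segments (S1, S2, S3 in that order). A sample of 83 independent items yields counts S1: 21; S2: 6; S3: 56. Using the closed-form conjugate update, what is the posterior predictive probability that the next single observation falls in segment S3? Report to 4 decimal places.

0.6130

The Dirichlet prior is conjugate to the Multinomial likelihood: each posterior αⱼ = prior αⱼ + observed count nⱼ.
Posterior concentration: (24.4, 11.4, 56.7), total = 92.5.
P(next = S3 | data) = α_{S3}/Σα = 0.6130.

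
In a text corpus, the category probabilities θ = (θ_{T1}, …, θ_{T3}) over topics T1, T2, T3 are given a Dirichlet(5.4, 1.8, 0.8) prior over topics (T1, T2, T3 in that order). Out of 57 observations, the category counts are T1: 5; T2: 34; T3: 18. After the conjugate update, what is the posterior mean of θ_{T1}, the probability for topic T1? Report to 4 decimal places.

0.1600

The Dirichlet prior is conjugate to the Multinomial likelihood: each posterior αⱼ = prior αⱼ + observed count nⱼ.
Posterior concentration: (10.4, 35.8, 18.8), total = 65.0.
E[θ_{T1}|data] = α_{T1}/Σα = 10.4/65.0 = 0.1600.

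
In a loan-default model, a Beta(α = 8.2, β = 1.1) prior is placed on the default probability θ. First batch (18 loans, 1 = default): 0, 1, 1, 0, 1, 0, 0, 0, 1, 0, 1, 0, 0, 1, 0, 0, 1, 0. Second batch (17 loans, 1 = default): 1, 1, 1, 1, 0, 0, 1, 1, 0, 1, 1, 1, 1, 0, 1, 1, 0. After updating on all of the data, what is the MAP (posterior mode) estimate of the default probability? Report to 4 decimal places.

The Beta prior is conjugate to a Binomial/Bernoulli likelihood; the update adds successes to α and failures to β.
After batch 1: Beta(8.2+7, 1.1+11) = Beta(15.2, 12.1).
After batch 2: Beta(15.2+12, 12.1+5) = Beta(27.2, 17.1).
Mode of Beta(a,b) for a,b>1 is (a−1)/(a+b−2) = 26.2/42.3 = 0.6194.

0.6194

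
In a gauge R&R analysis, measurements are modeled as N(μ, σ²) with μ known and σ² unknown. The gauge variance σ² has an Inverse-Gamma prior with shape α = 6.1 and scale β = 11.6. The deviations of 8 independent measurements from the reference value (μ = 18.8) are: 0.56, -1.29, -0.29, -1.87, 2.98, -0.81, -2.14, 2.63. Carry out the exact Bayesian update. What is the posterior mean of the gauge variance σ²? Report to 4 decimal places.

With known mean μ and an Inverse-Gamma(α, β) prior on σ², the Normal likelihood is conjugate: posterior is Inv-Gamma(α + n/2, β + Σ(xᵢ−μ)²/2).
Σ(xᵢ−μ)² = (0.56)² + (-1.29)² + (-0.29)² + (-1.87)² + (2.98)² + (-0.81)² + (-2.14)² + (2.63)² = 26.5917.
Posterior: Inv-Gamma(6.1 + 8/2, 11.6 + 26.5917/2) = Inv-Gamma(10.10, 24.89585).
E[σ²|data] = β/(α−1) = 24.89585/9.10 = 2.7358.

2.7358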